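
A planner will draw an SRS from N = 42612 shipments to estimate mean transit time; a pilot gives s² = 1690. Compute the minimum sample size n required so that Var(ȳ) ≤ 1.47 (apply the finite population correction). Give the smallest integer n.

1120

Without fpc, n₀ = s²/D = 1690/1.47 = 1149.6599.
With fpc, (1 − n/N)·s²/n ≤ D requires n ≥ n₀/(1 + n₀/N) = 1149.6599/(1 + 1149.6599/42612) = 1119.4573.
Rounding up, n = 1120.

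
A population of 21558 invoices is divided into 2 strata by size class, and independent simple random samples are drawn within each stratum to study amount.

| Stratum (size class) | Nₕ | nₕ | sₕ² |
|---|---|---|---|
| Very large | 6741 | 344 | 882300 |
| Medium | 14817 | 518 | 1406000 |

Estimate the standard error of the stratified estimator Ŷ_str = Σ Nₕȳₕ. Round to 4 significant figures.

Var(Ŷ_str) = Σₕ Nₕ²(1 − fₕ)sₕ²/nₕ.
Very large: 6741²·(1 − 344/6741)·882300/344 = 1.1060086 × 10^11.
Medium: 14817²·(1 − 518/14817)·1406000/518 = 5.7507105 × 10^11.
Sum = 6.8567191 × 10^11.
SE = √(6.8567191 × 10^11) = 828100.

828100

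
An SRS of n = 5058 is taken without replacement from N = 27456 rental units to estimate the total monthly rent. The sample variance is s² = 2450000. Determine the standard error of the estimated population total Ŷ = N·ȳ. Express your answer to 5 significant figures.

545780

Var(Ŷ) = N²·Var(ȳ) = N²·(1 − n/N)·s²/n.
f = 5058/27456 = 0.18422203; Var(ȳ) = 0.81577797·2450000/5058 = 395.1475.
Var(Ŷ) = 27456² · 395.1475 = 2.978748 × 10^11.
SE(Ŷ) = √(2.978748 × 10^11) = 545780.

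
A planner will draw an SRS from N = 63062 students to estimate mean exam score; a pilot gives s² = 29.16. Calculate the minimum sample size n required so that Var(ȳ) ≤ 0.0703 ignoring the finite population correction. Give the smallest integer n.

415

Without fpc, n₀ = s²/D = 29.16/0.0703 = 414.7937.
Rounding up, n = 415.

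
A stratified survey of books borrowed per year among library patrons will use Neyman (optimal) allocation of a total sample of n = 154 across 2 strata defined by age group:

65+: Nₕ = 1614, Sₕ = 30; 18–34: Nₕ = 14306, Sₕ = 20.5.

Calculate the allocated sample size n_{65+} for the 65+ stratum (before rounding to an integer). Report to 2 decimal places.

21.82

Neyman allocation: nₕ = n·NₕSₕ / Σⱼ NⱼSⱼ.
Σ NⱼSⱼ = 1614·30 + 14306·20.5 = 341693.
n_{65+} = 154·1614·30 / 341693 = 21.82.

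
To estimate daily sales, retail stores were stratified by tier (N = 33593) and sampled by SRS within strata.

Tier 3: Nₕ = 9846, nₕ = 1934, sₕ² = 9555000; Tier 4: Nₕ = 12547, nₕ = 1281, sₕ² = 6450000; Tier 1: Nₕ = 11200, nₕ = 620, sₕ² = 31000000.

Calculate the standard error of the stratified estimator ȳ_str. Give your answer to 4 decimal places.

78.8794

Var(ȳ_str) = Σₕ Wₕ²(1 − fₕ)sₕ²/nₕ with Wₕ = Nₕ/N, N = 33593.
Tier 3: Wₕ = 0.29309678; term = 0.29309678²·(1 − 0.19642494)·9555000/1934 = 341.05369.
Tier 4: Wₕ = 0.37350043; term = 0.37350043²·(1 − 0.10209612)·6450000/1281 = 630.69974.
Tier 1: Wₕ = 0.33340279; term = 0.33340279²·(1 − 0.05535714)·31000000/620 = 5250.2032.
Sum = 6221.9566.
SE = √(6221.9566) = 78.8794.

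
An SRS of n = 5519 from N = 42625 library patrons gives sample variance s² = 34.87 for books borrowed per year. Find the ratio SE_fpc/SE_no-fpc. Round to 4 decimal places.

f = n/N = 5519/42625 = 0.12947801.
SE_no-fpc = √(s²/n) = 0.07948694; SE_fpc = √((1−f)s²/n) = 0.07416272.
Ratio = √(1−f) = 0.93301768.

0.9330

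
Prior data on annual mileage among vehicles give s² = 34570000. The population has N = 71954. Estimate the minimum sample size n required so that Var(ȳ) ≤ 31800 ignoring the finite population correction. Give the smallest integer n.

1088

Without fpc, n₀ = s²/D = 34570000/31800 = 1087.1069.
Rounding up, n = 1088.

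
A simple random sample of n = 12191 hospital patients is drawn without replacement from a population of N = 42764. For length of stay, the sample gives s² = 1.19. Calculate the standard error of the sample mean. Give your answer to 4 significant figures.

Under SRS without replacement, Var(ȳ) = (1 − f)·s²/n with f = n/N = 12191/42764 = 0.28507623.
Var(ȳ) = (1 − 0.28507623)·1.19/12191 = 0.71492377·9.7612993 × 10^-5 = 6.9785849 × 10^-5.
SE(ȳ) = √(6.9785849 × 10^-5) = 0.008354.

0.008354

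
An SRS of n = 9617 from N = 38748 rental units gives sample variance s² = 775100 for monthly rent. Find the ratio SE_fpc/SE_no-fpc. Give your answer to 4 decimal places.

f = n/N = 9617/38748 = 0.24819346.
SE_no-fpc = √(s²/n) = 8.9775754; SE_fpc = √((1−f)s²/n) = 7.7841664.
Ratio = √(1−f) = 0.86706779.

0.8671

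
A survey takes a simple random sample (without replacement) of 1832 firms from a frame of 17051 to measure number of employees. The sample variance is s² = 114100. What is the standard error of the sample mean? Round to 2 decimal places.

Under SRS without replacement, Var(ȳ) = (1 − f)·s²/n with f = n/N = 1832/17051 = 0.10744238.
Var(ȳ) = (1 − 0.10744238)·114100/1832 = 0.89255762·62.281659 = 55.58997.
SE(ȳ) = √(55.58997) = 7.46.

7.46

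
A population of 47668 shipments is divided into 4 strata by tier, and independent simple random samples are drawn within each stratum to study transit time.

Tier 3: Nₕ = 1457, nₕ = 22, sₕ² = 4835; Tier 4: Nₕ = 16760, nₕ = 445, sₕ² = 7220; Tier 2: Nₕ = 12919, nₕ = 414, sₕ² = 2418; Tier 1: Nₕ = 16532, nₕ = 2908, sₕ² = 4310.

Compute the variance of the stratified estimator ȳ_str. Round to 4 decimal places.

2.7169

Var(ȳ_str) = Σₕ Wₕ²(1 − fₕ)sₕ²/nₕ with Wₕ = Nₕ/N, N = 47668.
Tier 3: Wₕ = 0.03056558; term = 0.03056558²·(1 − 0.01509952)·4835/22 = 0.20222339.
Tier 4: Wₕ = 0.35159856; term = 0.35159856²·(1 − 0.02655131)·7220/445 = 1.9524702.
Tier 2: Wₕ = 0.27102039; term = 0.27102039²·(1 − 0.03204582)·2418/414 = 0.41525483.
Tier 1: Wₕ = 0.34681547; term = 0.34681547²·(1 − 0.17590128)·4310/2908 = 0.1469126.
Sum = 2.716861.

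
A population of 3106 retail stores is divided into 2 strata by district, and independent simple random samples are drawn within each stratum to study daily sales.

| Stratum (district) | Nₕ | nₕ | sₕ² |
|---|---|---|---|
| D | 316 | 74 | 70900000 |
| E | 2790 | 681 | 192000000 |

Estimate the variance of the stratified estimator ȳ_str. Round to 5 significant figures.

179560

Var(ȳ_str) = Σₕ Wₕ²(1 − fₕ)sₕ²/nₕ with Wₕ = Nₕ/N, N = 3106.
D: Wₕ = 0.10173857; term = 0.10173857²·(1 − 0.23417722)·70900000/74 = 7594.7601.
E: Wₕ = 0.89826143; term = 0.89826143²·(1 − 0.24408602)·192000000/681 = 171961.81.
Sum = 179556.57.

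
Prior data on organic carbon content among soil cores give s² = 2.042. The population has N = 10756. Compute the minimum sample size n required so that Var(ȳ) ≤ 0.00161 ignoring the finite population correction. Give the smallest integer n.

Without fpc, n₀ = s²/D = 2.042/0.00161 = 1268.3230.
Rounding up, n = 1269.

1269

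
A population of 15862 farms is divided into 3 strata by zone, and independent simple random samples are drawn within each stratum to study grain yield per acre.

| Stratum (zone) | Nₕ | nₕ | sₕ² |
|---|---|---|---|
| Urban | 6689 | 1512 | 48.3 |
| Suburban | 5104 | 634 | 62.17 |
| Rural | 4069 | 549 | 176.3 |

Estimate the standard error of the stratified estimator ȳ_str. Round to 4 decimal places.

Var(ȳ_str) = Σₕ Wₕ²(1 − fₕ)sₕ²/nₕ with Wₕ = Nₕ/N, N = 15862.
Urban: Wₕ = 0.42169966; term = 0.42169966²·(1 − 0.22604276)·48.3/1512 = 0.0043966188.
Suburban: Wₕ = 0.32177531; term = 0.32177531²·(1 − 0.12421630)·62.17/634 = 0.0088918864.
Rural: Wₕ = 0.25652503; term = 0.25652503²·(1 − 0.13492259)·176.3/549 = 0.018280768.
Sum = 0.031569273.
SE = √(0.031569273) = 0.1777.

0.1777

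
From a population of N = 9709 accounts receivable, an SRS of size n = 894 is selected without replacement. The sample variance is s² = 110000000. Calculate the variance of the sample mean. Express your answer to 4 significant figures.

111700

Under SRS without replacement, Var(ȳ) = (1 − f)·s²/n with f = n/N = 894/9709 = 0.09207951.
Var(ȳ) = (1 − 0.09207951)·110000000/894 = 0.90792049·123042.51 = 111712.81.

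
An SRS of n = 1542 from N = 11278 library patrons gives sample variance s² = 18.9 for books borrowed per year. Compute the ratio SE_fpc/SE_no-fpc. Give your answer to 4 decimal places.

f = n/N = 1542/11278 = 0.13672637.
SE_no-fpc = √(s²/n) = 0.11071048; SE_fpc = √((1−f)s²/n) = 0.10286389.
Ratio = √(1−f) = 0.92912520.

0.9291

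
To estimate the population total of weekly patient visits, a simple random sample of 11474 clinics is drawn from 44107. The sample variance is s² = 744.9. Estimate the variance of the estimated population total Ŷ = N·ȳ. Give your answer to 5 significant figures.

Var(Ŷ) = N²·Var(ȳ) = N²·(1 − n/N)·s²/n.
f = 11474/44107 = 0.26014011; Var(ȳ) = 0.73985989·744.9/11474 = 0.048032215.
Var(Ŷ) = 44107² · 0.048032215 = 9.3443189 × 10^7.

9.3443 × 10^7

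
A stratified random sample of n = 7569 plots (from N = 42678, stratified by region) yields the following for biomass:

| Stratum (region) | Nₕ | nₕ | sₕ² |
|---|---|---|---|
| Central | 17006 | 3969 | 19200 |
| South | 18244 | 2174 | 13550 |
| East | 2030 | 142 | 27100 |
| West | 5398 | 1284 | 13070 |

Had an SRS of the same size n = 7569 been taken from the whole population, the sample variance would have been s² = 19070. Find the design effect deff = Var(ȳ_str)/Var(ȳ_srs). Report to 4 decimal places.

Var(ȳ_str) = Σ Wₕ²(1−fₕ)sₕ²/nₕ with Wₕ = Nₕ/42678:
  Central: (17006/42678)²·(1−3969/17006)·19200/3969 = 0.58883261
  South: (18244/42678)²·(1−2174/18244)·13550/2174 = 1.0032463
  East: (2030/42678)²·(1−142/2030)·27100/142 = 0.40157887
  West: (5398/42678)²·(1−1284/5398)·13070/1284 = 0.12410795
  → Var(ȳ_str) = 2.1177657.
Var(ȳ_srs) = (1 − 7569/42678)·19070/7569 = 2.0726529.
deff = 2.1177657 / 2.0726529 = 1.0218.

1.0218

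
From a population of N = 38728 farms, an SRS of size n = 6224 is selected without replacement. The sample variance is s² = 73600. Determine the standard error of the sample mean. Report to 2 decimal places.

3.15

Under SRS without replacement, Var(ȳ) = (1 − f)·s²/n with f = n/N = 6224/38728 = 0.16071060.
Var(ȳ) = (1 − 0.16071060)·73600/6224 = 0.83928940·11.825193 = 9.924759.
SE(ȳ) = √(9.924759) = 3.15.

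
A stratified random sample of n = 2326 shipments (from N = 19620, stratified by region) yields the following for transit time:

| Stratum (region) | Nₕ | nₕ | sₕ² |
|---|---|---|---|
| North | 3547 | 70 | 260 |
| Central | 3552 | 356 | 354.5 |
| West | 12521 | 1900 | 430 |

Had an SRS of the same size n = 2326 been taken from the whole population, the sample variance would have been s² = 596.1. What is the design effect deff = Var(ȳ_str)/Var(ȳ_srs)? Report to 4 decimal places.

1.0029

Var(ȳ_str) = Σ Wₕ²(1−fₕ)sₕ²/nₕ with Wₕ = Nₕ/19620:
  North: (3547/19620)²·(1−70/3547)·260/70 = 0.11899896
  Central: (3552/19620)²·(1−356/3552)·354.5/356 = 0.029366214
  West: (12521/19620)²·(1−1900/12521)·430/1900 = 0.07818461
  → Var(ȳ_str) = 0.22654978.
Var(ȳ_srs) = (1 − 2326/19620)·596.1/2326 = 0.22589461.
deff = 0.22654978 / 0.22589461 = 1.0029.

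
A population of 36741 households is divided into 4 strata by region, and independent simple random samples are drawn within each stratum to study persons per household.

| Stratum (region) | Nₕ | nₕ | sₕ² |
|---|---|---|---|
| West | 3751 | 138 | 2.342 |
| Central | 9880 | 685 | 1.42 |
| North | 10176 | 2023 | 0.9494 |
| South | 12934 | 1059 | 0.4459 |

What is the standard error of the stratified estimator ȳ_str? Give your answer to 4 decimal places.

Var(ȳ_str) = Σₕ Wₕ²(1 − fₕ)sₕ²/nₕ with Wₕ = Nₕ/N, N = 36741.
West: Wₕ = 0.10209303; term = 0.10209303²·(1 − 0.03679019)·2.342/138 = 1.7038089 × 10^-4.
Central: Wₕ = 0.26890939; term = 0.26890939²·(1 − 0.06933198)·1.42/685 = 1.3950973 × 10^-4.
North: Wₕ = 0.27696579; term = 0.27696579²·(1 − 0.19880110)·0.9494/2023 = 2.8843366 × 10^-5.
South: Wₕ = 0.35203179; term = 0.35203179²·(1 − 0.08187722)·0.4459/1059 = 4.790778 × 10^-5.
Sum = 3.8664177 × 10^-4.
SE = √(3.8664177 × 10^-4) = 0.0197.

0.0197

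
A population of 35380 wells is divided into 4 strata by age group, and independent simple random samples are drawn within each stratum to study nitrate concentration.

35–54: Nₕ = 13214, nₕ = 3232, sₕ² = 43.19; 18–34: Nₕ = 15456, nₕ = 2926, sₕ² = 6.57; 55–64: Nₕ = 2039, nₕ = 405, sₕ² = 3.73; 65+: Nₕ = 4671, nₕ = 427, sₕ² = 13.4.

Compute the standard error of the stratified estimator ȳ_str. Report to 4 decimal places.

0.0477

Var(ȳ_str) = Σₕ Wₕ²(1 − fₕ)sₕ²/nₕ with Wₕ = Nₕ/N, N = 35380.
35–54: Wₕ = 0.37348785; term = 0.37348785²·(1 − 0.24458907)·43.19/3232 = 0.0014081472.
18–34: Wₕ = 0.43685698; term = 0.43685698²·(1 − 0.18931159)·6.57/2926 = 3.4739501 × 10^-4.
55–64: Wₕ = 0.05763143; term = 0.05763143²·(1 − 0.19862678)·3.73/405 = 2.4513619 × 10^-5.
65+: Wₕ = 0.13202374; term = 0.13202374²·(1 − 0.09141511)·13.4/427 = 4.9698869 × 10^-4.
Sum = 0.0022770445.
SE = √(0.0022770445) = 0.0477.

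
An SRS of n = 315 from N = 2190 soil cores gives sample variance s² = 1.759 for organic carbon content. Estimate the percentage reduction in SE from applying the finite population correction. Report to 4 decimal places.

7.4708

f = n/N = 315/2190 = 0.14383562.
SE_no-fpc = √(s²/n) = 0.074727016; SE_fpc = √((1−f)s²/n) = 0.069144274.
Ratio = √(1−f) = 0.92529151. Reduction = 100·(1 − 0.92529151) = 7.4708%.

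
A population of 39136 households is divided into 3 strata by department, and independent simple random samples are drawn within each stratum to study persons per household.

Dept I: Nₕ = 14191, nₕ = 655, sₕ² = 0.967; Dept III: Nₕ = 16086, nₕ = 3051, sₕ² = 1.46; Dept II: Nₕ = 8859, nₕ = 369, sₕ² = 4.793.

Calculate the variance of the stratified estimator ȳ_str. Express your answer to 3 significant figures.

Var(ȳ_str) = Σₕ Wₕ²(1 − fₕ)sₕ²/nₕ with Wₕ = Nₕ/N, N = 39136.
Dept I: Wₕ = 0.36260732; term = 0.36260732²·(1 − 0.04615601)·0.967/655 = 1.8515509 × 10^-4.
Dept III: Wₕ = 0.41102821; term = 0.41102821²·(1 − 0.18966803)·1.46/3051 = 6.55114 × 10^-5.
Dept II: Wₕ = 0.22636447; term = 0.22636447²·(1 − 0.04165256)·4.793/369 = 6.3785297 × 10^-4.
Sum = 8.8851946 × 10^-4.

8.89 × 10^-4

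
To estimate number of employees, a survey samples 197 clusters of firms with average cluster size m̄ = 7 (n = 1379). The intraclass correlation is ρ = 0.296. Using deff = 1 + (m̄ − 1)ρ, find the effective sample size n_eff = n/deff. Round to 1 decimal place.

deff = 1 + (7 − 1)·0.296 = 1 + 1.776 = 2.776.
n_eff = 1379 / 2.776 = 496.8.

496.8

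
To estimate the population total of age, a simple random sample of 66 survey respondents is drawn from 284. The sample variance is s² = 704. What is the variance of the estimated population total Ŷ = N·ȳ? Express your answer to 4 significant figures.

660400

Var(Ŷ) = N²·Var(ȳ) = N²·(1 − n/N)·s²/n.
f = 66/284 = 0.23239437; Var(ȳ) = 0.76760563·704/66 = 8.1877934.
Var(Ŷ) = 284² · 8.1877934 = 660394.66.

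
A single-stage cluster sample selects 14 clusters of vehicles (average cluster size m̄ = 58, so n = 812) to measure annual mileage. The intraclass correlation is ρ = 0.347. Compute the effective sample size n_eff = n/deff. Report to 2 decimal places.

39.08

deff = 1 + (58 − 1)·0.347 = 1 + 19.779 = 20.779.
n_eff = 812 / 20.779 = 39.08.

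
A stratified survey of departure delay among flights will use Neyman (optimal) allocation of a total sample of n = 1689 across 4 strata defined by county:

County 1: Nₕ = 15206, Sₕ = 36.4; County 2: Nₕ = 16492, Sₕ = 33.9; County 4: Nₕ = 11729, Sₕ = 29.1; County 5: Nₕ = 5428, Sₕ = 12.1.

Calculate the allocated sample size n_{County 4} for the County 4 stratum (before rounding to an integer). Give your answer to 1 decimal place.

379.4

Neyman allocation: nₕ = n·NₕSₕ / Σⱼ NⱼSⱼ.
Σ NⱼSⱼ = 15206·36.4 + 16492·33.9 + 11729·29.1 + 5428·12.1 = 1.5195699 × 10^6.
n_{County 4} = 1689·11729·29.1 / (1.5195699 × 10^6) = 379.4.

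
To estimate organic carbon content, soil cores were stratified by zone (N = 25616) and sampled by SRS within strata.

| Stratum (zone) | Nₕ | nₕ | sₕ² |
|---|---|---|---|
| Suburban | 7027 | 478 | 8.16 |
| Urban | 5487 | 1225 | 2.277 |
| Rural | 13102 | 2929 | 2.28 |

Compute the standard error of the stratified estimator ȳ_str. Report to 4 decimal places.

Var(ȳ_str) = Σₕ Wₕ²(1 − fₕ)sₕ²/nₕ with Wₕ = Nₕ/N, N = 25616.
Suburban: Wₕ = 0.27432074; term = 0.27432074²·(1 − 0.06802334)·8.16/478 = 0.0011972493.
Urban: Wₕ = 0.21420206; term = 0.21420206²·(1 − 0.22325497)·2.277/1225 = 6.6244941 × 10^-5.
Rural: Wₕ = 0.51147720; term = 0.51147720²·(1 − 0.22355366)·2.28/2929 = 1.5811733 × 10^-4.
Sum = 0.0014216116.
SE = √(0.0014216116) = 0.0377.

0.0377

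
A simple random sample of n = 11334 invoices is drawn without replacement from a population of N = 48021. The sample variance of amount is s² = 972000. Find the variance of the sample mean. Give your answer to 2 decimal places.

Under SRS without replacement, Var(ȳ) = (1 − f)·s²/n with f = n/N = 11334/48021 = 0.23602174.
Var(ȳ) = (1 − 0.23602174)·972000/11334 = 0.76397826·85.759661 = 65.518517.

65.52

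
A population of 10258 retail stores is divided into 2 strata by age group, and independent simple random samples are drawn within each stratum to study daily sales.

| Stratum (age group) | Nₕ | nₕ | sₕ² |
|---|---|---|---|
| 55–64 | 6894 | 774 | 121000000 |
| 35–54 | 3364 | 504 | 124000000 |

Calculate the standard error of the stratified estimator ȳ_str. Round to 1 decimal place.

Var(ȳ_str) = Σₕ Wₕ²(1 − fₕ)sₕ²/nₕ with Wₕ = Nₕ/N, N = 10258.
55–64: Wₕ = 0.67206083; term = 0.67206083²·(1 − 0.11227154)·121000000/774 = 62681.838.
35–54: Wₕ = 0.32793917; term = 0.32793917²·(1 − 0.14982164)·124000000/504 = 22495.092.
Sum = 85176.93.
SE = √(85176.93) = 291.9.

291.9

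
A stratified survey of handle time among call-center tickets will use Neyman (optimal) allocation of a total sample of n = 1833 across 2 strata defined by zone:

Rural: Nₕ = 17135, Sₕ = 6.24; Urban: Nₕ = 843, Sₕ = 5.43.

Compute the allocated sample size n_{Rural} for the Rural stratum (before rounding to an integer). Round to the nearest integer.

Neyman allocation: nₕ = n·NₕSₕ / Σⱼ NⱼSⱼ.
Σ NⱼSⱼ = 17135·6.24 + 843·5.43 = 111499.89.
n_{Rural} = 1833·17135·6.24 / 111499.89 = 1758.

1758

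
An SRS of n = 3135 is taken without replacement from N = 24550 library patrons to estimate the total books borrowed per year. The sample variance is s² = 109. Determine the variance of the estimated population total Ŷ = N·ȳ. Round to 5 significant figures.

1.8279 × 10^7

Var(Ŷ) = N²·Var(ȳ) = N²·(1 − n/N)·s²/n.
f = 3135/24550 = 0.12769857; Var(ȳ) = 0.87230143·109/3135 = 0.030328821.
Var(Ŷ) = 24550² · 0.030328821 = 1.8279256 × 10^7.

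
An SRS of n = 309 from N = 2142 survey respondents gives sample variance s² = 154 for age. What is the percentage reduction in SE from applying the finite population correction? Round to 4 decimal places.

f = n/N = 309/2142 = 0.14425770.
SE_no-fpc = √(s²/n) = 0.70596167; SE_fpc = √((1−f)s²/n) = 0.6530593.
Ratio = √(1−f) = 0.92506340. Reduction = 100·(1 − 0.92506340) = 7.4937%.

7.4937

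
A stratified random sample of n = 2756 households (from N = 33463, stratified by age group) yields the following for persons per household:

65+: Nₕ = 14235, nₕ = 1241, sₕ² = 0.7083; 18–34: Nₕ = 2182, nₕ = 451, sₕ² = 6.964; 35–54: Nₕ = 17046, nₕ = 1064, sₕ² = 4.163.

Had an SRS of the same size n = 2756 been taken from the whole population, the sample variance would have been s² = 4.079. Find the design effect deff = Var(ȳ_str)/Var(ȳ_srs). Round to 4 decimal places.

0.8086

Var(ȳ_str) = Σ Wₕ²(1−fₕ)sₕ²/nₕ with Wₕ = Nₕ/33463:
  65+: (14235/33463)²·(1−1241/14235)·0.7083/1241 = 9.4279234 × 10^-5
  18–34: (2182/33463)²·(1−451/2182)·6.964/451 = 5.2083995 × 10^-5
  35–54: (17046/33463)²·(1−1064/17046)·4.163/1064 = 9.5189413 × 10^-4
  → Var(ȳ_str) = 0.0010982574.
Var(ȳ_srs) = (1 − 2756/33463)·4.079/2756 = 0.0013581477.
deff = 0.0010982574 / 0.0013581477 = 0.8086.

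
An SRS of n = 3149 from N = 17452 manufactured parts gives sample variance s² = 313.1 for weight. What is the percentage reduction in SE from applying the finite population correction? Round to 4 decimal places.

9.4703

f = n/N = 3149/17452 = 0.18043777.
SE_no-fpc = √(s²/n) = 0.31532268; SE_fpc = √((1−f)s²/n) = 0.2854606.
Ratio = √(1−f) = 0.90529676. Reduction = 100·(1 − 0.90529676) = 9.4703%.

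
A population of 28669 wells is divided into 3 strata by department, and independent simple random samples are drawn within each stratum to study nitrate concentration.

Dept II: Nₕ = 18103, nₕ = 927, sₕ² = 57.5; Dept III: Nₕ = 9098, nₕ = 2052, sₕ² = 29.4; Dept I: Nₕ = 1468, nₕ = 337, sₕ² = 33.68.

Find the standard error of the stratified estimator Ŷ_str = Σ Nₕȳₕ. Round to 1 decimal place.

Var(Ŷ_str) = Σₕ Nₕ²(1 − fₕ)sₕ²/nₕ.
Dept II: 18103²·(1 − 927/18103)·57.5/927 = 1.9286823 × 10^7.
Dept III: 9098²·(1 − 2052/9098)·29.4/2052 = 918456.4.
Dept I: 1468²·(1 − 337/1468)·33.68/337 = 165932.27.
Sum = 2.0371212 × 10^7.
SE = √(2.0371212 × 10^7) = 4513.4.

4513.4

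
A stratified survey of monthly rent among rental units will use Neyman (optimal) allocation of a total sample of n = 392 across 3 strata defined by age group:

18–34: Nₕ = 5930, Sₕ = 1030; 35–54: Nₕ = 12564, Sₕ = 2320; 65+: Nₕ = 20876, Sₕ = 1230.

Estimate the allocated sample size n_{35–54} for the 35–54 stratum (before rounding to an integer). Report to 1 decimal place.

Neyman allocation: nₕ = n·NₕSₕ / Σⱼ NⱼSⱼ.
Σ NⱼSⱼ = 5930·1030 + 12564·2320 + 20876·1230 = 6.093386 × 10^7.
n_{35–54} = 392·12564·2320 / (6.093386 × 10^7) = 187.5.

187.5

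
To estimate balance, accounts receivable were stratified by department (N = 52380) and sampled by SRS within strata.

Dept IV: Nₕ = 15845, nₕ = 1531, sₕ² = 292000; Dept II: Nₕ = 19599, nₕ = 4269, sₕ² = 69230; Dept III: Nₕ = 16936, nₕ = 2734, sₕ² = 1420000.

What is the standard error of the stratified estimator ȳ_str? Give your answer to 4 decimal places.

7.9419

Var(ȳ_str) = Σₕ Wₕ²(1 − fₕ)sₕ²/nₕ with Wₕ = Nₕ/N, N = 52380.
Dept IV: Wₕ = 0.30250095; term = 0.30250095²·(1 − 0.09662354)·292000/1531 = 15.766305.
Dept II: Wₕ = 0.37416953; term = 0.37416953²·(1 − 0.21781724)·69230/4269 = 1.7758785.
Dept III: Wₕ = 0.32332952; term = 0.32332952²·(1 − 0.16143127)·1420000/2734 = 45.532259.
Sum = 63.074443.
SE = √(63.074443) = 7.9419.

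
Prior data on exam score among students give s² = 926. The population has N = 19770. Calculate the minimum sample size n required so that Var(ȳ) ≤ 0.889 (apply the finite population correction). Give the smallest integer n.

990

Without fpc, n₀ = s²/D = 926/0.889 = 1041.6198.
With fpc, (1 − n/N)·s²/n ≤ D requires n ≥ n₀/(1 + n₀/N) = 1041.6198/(1 + 1041.6198/19770) = 989.4868.
Rounding up, n = 990.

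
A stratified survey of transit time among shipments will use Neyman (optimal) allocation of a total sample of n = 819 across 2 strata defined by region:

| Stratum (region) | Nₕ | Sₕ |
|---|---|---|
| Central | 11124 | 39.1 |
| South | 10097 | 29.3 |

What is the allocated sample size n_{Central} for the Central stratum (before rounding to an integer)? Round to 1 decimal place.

487.4

Neyman allocation: nₕ = n·NₕSₕ / Σⱼ NⱼSⱼ.
Σ NⱼSⱼ = 11124·39.1 + 10097·29.3 = 730790.5.
n_{Central} = 819·11124·39.1 / 730790.5 = 487.4.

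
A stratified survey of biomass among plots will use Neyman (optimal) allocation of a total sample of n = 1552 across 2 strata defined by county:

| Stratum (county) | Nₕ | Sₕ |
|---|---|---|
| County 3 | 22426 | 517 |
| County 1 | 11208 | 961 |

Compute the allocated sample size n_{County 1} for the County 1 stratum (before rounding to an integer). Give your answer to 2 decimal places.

Neyman allocation: nₕ = n·NₕSₕ / Σⱼ NⱼSⱼ.
Σ NⱼSⱼ = 22426·517 + 11208·961 = 2.236513 × 10^7.
n_{County 1} = 1552·11208·961 / (2.236513 × 10^7) = 747.43.

747.43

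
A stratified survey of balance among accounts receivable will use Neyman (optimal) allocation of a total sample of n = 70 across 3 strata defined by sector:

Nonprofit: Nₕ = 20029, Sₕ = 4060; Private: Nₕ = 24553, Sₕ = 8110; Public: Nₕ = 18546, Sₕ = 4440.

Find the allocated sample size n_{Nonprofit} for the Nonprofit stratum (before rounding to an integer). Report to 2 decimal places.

15.69

Neyman allocation: nₕ = n·NₕSₕ / Σⱼ NⱼSⱼ.
Σ NⱼSⱼ = 20029·4060 + 24553·8110 + 18546·4440 = 3.6278681 × 10^8.
n_{Nonprofit} = 70·20029·4060 / (3.6278681 × 10^8) = 15.69.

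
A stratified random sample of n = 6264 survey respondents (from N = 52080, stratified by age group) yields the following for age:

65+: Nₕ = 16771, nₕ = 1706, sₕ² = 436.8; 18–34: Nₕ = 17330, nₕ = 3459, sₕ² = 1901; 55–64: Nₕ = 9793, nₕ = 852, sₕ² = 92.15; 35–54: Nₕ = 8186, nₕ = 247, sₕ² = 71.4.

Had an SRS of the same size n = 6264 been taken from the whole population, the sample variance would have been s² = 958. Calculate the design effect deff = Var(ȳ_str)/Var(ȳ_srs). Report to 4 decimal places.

0.6167

Var(ȳ_str) = Σ Wₕ²(1−fₕ)sₕ²/nₕ with Wₕ = Nₕ/52080:
  65+: (16771/52080)²·(1−1706/16771)·436.8/1706 = 0.023850075
  18–34: (17330/52080)²·(1−3459/17330)·1901/3459 = 0.048707511
  55–64: (9793/52080)²·(1−852/9793)·92.15/852 = 0.0034915289
  35–54: (8186/52080)²·(1−247/8186)·71.4/247 = 0.0069262291
  → Var(ȳ_str) = 0.082975344.
Var(ȳ_srs) = (1 − 6264/52080)·958/6264 = 0.13454264.
deff = 0.082975344 / 0.13454264 = 0.6167.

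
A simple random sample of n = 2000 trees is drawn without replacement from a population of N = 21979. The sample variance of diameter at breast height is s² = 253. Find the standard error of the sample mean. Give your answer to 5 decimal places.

0.33910

Under SRS without replacement, Var(ȳ) = (1 − f)·s²/n with f = n/N = 2000/21979 = 0.09099595.
Var(ȳ) = (1 − 0.09099595)·253/2000 = 0.90900405·0.1265 = 0.11498901.
SE(ȳ) = √(0.11498901) = 0.33910.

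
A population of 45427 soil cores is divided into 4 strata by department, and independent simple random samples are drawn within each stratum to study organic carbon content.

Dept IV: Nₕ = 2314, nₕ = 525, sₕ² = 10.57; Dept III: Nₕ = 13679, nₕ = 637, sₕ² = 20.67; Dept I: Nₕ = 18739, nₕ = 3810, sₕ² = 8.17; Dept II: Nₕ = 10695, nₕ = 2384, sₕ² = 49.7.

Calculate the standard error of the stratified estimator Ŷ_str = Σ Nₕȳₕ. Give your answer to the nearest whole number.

2885

Var(Ŷ_str) = Σₕ Nₕ²(1 − fₕ)sₕ²/nₕ.
Dept IV: 2314²·(1 − 525/2314)·10.57/525 = 83346.886.
Dept III: 13679²·(1 − 637/13679)·20.67/637 = 5.7889472 × 10^6.
Dept I: 18739²·(1 − 3810/18739)·8.17/3810 = 599893.57.
Dept II: 10695²·(1 − 2384/10695)·49.7/2384 = 1.8530375 × 10^6.
Sum = 8.3252252 × 10^6.
SE = √(8.3252252 × 10^6) = 2885.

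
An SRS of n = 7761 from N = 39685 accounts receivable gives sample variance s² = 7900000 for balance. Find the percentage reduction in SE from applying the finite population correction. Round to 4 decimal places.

f = n/N = 7761/39685 = 0.19556507.
SE_no-fpc = √(s²/n) = 31.904703; SE_fpc = √((1−f)s²/n) = 28.615423.
Ratio = √(1−f) = 0.89690296. Reduction = 100·(1 − 0.89690296) = 10.3097%.

10.3097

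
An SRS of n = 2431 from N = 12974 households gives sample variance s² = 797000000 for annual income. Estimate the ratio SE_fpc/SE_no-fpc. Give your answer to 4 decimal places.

0.9015

f = n/N = 2431/12974 = 0.18737475.
SE_no-fpc = √(s²/n) = 572.58067; SE_fpc = √((1−f)s²/n) = 516.15702.
Ratio = √(1−f) = 0.90145729.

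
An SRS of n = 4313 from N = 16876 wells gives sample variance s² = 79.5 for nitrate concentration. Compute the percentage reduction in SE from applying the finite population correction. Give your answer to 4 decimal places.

f = n/N = 4313/16876 = 0.25557004.
SE_no-fpc = √(s²/n) = 0.13576688; SE_fpc = √((1−f)s²/n) = 0.11714014.
Ratio = √(1−f) = 0.86280355. Reduction = 100·(1 − 0.86280355) = 13.7196%.

13.7196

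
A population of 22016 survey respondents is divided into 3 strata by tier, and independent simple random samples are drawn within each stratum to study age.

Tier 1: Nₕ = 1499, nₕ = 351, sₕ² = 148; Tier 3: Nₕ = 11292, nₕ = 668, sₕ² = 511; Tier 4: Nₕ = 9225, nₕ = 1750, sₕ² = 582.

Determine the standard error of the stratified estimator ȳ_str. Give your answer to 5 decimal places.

0.48800

Var(ȳ_str) = Σₕ Wₕ²(1 − fₕ)sₕ²/nₕ with Wₕ = Nₕ/N, N = 22016.
Tier 1: Wₕ = 0.06808685; term = 0.06808685²·(1 − 0.23415610)·148/351 = 0.0014969982.
Tier 3: Wₕ = 0.51289971; term = 0.51289971²·(1 − 0.05915693)·511/668 = 0.1893331.
Tier 4: Wₕ = 0.41901344; term = 0.41901344²·(1 − 0.18970190)·582/1750 = 0.047313565.
Sum = 0.23814366.
SE = √(0.23814366) = 0.48800.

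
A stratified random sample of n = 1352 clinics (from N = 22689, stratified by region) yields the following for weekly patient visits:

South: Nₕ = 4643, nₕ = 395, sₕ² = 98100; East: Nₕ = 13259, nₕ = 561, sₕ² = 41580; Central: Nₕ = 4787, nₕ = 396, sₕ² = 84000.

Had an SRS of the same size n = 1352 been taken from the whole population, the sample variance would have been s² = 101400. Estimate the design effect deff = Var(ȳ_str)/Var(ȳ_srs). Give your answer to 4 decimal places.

0.6014

Var(ȳ_str) = Σ Wₕ²(1−fₕ)sₕ²/nₕ with Wₕ = Nₕ/22689:
  South: (4643/22689)²·(1−395/4643)·98100/395 = 9.5153418
  East: (13259/22689)²·(1−561/13259)·41580/561 = 24.240245
  Central: (4787/22689)²·(1−396/4787)·84000/396 = 8.6612436
  → Var(ȳ_str) = 42.41683.
Var(ȳ_srs) = (1 − 1352/22689)·101400/1352 = 70.530874.
deff = 42.41683 / 70.530874 = 0.6014.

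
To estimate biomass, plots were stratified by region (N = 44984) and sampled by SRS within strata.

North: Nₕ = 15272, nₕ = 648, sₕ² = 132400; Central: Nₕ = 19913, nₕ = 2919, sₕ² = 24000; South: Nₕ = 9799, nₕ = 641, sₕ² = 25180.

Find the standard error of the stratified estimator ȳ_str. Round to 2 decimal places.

Var(ȳ_str) = Σₕ Wₕ²(1 − fₕ)sₕ²/nₕ with Wₕ = Nₕ/N, N = 44984.
North: Wₕ = 0.33949849; term = 0.33949849²·(1 − 0.04243059)·132400/648 = 22.550643.
Central: Wₕ = 0.44266850; term = 0.44266850²·(1 − 0.14658766)·24000/2919 = 1.3749703.
South: Wₕ = 0.21783301; term = 0.21783301²·(1 − 0.06541484)·25180/641 = 1.7420634.
Sum = 25.667677.
SE = √(25.667677) = 5.07.

5.07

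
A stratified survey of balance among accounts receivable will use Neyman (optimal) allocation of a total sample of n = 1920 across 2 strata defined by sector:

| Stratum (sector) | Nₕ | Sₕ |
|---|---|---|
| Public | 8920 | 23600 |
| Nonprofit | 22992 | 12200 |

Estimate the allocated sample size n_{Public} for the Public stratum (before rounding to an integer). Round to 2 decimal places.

823.16

Neyman allocation: nₕ = n·NₕSₕ / Σⱼ NⱼSⱼ.
Σ NⱼSⱼ = 8920·23600 + 22992·12200 = 4.910144 × 10^8.
n_{Public} = 1920·8920·23600 / (4.910144 × 10^8) = 823.16.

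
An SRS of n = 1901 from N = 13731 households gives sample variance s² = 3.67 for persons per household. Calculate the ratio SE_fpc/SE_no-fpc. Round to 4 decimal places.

0.9282

f = n/N = 1901/13731 = 0.13844585.
SE_no-fpc = √(s²/n) = 0.043938171; SE_fpc = √((1−f)s²/n) = 0.040783384.
Ratio = √(1−f) = 0.92819941.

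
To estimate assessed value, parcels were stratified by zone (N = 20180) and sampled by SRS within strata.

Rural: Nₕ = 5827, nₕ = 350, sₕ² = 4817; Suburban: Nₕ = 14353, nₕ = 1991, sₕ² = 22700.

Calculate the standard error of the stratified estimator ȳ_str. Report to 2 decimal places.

Var(ȳ_str) = Σₕ Wₕ²(1 − fₕ)sₕ²/nₕ with Wₕ = Nₕ/N, N = 20180.
Rural: Wₕ = 0.28875124; term = 0.28875124²·(1 − 0.06006521)·4817/350 = 1.0785842.
Suburban: Wₕ = 0.71124876; term = 0.71124876²·(1 − 0.13871664)·22700/1991 = 4.9675666.
Sum = 6.0461508.
SE = √(6.0461508) = 2.46.

2.46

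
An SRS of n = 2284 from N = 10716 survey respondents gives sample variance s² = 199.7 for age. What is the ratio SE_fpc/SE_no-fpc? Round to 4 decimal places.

f = n/N = 2284/10716 = 0.21313923.
SE_no-fpc = √(s²/n) = 0.29569296; SE_fpc = √((1−f)s²/n) = 0.26229495.
Ratio = √(1−f) = 0.88705173.

0.8871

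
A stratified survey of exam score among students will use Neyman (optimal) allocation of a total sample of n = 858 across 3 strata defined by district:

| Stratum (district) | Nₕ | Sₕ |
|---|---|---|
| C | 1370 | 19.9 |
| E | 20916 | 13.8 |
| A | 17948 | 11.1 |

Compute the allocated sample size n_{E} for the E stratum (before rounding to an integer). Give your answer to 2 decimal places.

480.76

Neyman allocation: nₕ = n·NₕSₕ / Σⱼ NⱼSⱼ.
Σ NⱼSⱼ = 1370·19.9 + 20916·13.8 + 17948·11.1 = 515126.6.
n_{E} = 858·20916·13.8 / 515126.6 = 480.76.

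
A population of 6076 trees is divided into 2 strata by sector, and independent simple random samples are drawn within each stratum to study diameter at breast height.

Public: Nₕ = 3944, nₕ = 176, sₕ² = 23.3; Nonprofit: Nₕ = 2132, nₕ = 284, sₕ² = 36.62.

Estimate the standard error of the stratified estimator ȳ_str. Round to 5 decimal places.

0.25894

Var(ȳ_str) = Σₕ Wₕ²(1 − fₕ)sₕ²/nₕ with Wₕ = Nₕ/N, N = 6076.
Public: Wₕ = 0.64911126; term = 0.64911126²·(1 − 0.04462475)·23.3/176 = 0.053291203.
Nonprofit: Wₕ = 0.35088874; term = 0.35088874²·(1 − 0.13320826)·36.62/284 = 0.013761115.
Sum = 0.067052318.
SE = √(0.067052318) = 0.25894.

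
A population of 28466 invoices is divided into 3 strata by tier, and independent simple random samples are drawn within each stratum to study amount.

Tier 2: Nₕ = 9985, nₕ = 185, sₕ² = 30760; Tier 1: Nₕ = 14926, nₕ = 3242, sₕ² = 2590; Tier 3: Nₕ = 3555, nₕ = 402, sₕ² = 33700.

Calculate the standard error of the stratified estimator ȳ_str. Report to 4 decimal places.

Var(ȳ_str) = Σₕ Wₕ²(1 − fₕ)sₕ²/nₕ with Wₕ = Nₕ/N, N = 28466.
Tier 2: Wₕ = 0.35076934; term = 0.35076934²·(1 − 0.01852779)·30760/185 = 20.078712.
Tier 1: Wₕ = 0.52434483; term = 0.52434483²·(1 − 0.21720488)·2590/3242 = 0.1719368.
Tier 3: Wₕ = 0.12488583; term = 0.12488583²·(1 − 0.11308017)·33700/402 = 1.1596169.
Sum = 21.410266.
SE = √(21.410266) = 4.6271.

4.6271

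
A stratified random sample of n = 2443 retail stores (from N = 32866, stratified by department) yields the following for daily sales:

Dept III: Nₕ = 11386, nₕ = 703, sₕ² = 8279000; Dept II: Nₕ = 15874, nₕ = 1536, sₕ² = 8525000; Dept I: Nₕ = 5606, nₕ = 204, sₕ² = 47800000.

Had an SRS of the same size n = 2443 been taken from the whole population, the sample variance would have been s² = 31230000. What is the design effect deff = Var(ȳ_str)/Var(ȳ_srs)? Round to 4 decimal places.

Var(ȳ_str) = Σ Wₕ²(1−fₕ)sₕ²/nₕ with Wₕ = Nₕ/32866:
  Dept III: (11386/32866)²·(1−703/11386)·8279000/703 = 1326.1519
  Dept II: (15874/32866)²·(1−1536/15874)·8525000/1536 = 1169.4574
  Dept I: (5606/32866)²·(1−204/5606)·47800000/204 = 6569.1881
  → Var(ȳ_str) = 9064.7974.
Var(ȳ_srs) = (1 − 2443/32866)·31230000/2443 = 11833.241.
deff = 9064.7974 / 11833.241 = 0.7660.

0.7660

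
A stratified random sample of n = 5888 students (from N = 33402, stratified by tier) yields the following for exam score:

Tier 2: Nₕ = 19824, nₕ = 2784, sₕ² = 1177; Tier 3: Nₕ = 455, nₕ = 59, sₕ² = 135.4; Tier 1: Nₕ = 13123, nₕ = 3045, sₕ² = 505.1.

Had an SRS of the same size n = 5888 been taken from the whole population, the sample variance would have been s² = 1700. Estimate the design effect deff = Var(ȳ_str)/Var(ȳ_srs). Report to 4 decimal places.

Var(ȳ_str) = Σ Wₕ²(1−fₕ)sₕ²/nₕ with Wₕ = Nₕ/33402:
  Tier 2: (19824/33402)²·(1−2784/19824)·1177/2784 = 0.12800389
  Tier 3: (455/33402)²·(1−59/455)·135.4/59 = 3.7061952 × 10^-4
  Tier 1: (13123/33402)²·(1−3045/13123)·505.1/3045 = 0.019663128
  → Var(ȳ_str) = 0.14803764.
Var(ȳ_srs) = (1 − 5888/33402)·1700/5888 = 0.23782767.
deff = 0.14803764 / 0.23782767 = 0.6225.

0.6225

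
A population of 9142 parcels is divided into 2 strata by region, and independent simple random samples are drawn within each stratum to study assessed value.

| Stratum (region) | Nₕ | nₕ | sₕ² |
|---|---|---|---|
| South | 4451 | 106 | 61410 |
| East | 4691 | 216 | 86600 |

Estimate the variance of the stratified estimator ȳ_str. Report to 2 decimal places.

Var(ȳ_str) = Σₕ Wₕ²(1 − fₕ)sₕ²/nₕ with Wₕ = Nₕ/N, N = 9142.
South: Wₕ = 0.48687377; term = 0.48687377²·(1 − 0.02381487)·61410/106 = 134.05968.
East: Wₕ = 0.51312623; term = 0.51312623²·(1 − 0.04604562)·86600/216 = 100.70248.
Sum = 234.76216.

234.76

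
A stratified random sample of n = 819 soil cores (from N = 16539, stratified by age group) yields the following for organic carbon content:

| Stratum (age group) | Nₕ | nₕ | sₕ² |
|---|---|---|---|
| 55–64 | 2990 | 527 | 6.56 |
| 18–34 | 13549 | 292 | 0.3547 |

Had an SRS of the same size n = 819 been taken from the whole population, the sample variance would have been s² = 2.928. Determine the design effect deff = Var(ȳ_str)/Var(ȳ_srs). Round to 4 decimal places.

0.3334

Var(ȳ_str) = Σ Wₕ²(1−fₕ)sₕ²/nₕ with Wₕ = Nₕ/16539:
  55–64: (2990/16539)²·(1−527/2990)·6.56/527 = 3.351277 × 10^-4
  18–34: (13549/16539)²·(1−292/13549)·0.3547/292 = 7.9764995 × 10^-4
  → Var(ȳ_str) = 0.0011327777.
Var(ȳ_srs) = (1 − 819/16539)·2.928/819 = 0.0033980555.
deff = 0.0011327777 / 0.0033980555 = 0.3334.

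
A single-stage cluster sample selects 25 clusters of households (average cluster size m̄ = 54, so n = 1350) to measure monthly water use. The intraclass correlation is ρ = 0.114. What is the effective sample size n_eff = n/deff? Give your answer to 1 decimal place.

191.7

deff = 1 + (54 − 1)·0.114 = 1 + 6.042 = 7.042.
n_eff = 1350 / 7.042 = 191.7.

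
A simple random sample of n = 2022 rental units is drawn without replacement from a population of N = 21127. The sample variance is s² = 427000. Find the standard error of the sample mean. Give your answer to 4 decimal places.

Under SRS without replacement, Var(ȳ) = (1 − f)·s²/n with f = n/N = 2022/21127 = 0.09570692.
Var(ȳ) = (1 − 0.09570692)·427000/2022 = 0.90429308·211.17705 = 190.96595.
SE(ȳ) = √(190.96595) = 13.8190.

13.8190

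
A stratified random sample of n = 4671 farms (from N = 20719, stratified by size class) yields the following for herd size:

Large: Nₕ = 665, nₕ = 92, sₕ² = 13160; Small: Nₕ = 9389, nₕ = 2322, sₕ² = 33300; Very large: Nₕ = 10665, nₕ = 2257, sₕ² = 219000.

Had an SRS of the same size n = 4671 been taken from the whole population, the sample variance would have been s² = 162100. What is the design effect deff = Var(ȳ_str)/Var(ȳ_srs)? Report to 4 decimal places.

Var(ȳ_str) = Σ Wₕ²(1−fₕ)sₕ²/nₕ with Wₕ = Nₕ/20719:
  Large: (665/20719)²·(1−92/665)·13160/92 = 0.12697165
  Small: (9389/20719)²·(1−2322/9389)·33300/2322 = 2.2166589
  Very large: (10665/20719)²·(1−2257/10665)·219000/2257 = 20.268823
  → Var(ȳ_str) = 22.612454.
Var(ȳ_srs) = (1 − 4671/20719)·162100/4671 = 26.879753.
deff = 22.612454 / 26.879753 = 0.8412.

0.8412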